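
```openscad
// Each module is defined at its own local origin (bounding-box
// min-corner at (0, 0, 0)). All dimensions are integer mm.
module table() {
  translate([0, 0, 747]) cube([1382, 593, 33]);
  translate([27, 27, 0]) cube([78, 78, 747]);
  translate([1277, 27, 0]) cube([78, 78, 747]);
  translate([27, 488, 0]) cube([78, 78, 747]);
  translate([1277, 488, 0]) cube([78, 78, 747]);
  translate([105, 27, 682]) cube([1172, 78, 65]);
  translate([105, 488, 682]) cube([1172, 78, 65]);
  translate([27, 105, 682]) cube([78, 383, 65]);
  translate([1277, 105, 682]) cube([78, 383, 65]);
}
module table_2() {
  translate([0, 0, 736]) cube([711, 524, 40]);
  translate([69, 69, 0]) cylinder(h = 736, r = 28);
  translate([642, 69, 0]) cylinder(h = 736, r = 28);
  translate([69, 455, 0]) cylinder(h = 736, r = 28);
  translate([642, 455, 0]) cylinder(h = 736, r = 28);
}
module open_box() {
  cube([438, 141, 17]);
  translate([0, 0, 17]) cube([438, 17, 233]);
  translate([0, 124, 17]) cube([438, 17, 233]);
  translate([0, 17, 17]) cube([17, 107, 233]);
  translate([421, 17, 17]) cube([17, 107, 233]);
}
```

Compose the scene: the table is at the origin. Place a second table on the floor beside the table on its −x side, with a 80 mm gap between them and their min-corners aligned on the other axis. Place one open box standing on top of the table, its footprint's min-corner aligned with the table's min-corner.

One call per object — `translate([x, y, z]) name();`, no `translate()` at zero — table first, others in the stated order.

table();
translate([-791, 0, 0]) table_2();
translate([0, 0, 780]) open_box();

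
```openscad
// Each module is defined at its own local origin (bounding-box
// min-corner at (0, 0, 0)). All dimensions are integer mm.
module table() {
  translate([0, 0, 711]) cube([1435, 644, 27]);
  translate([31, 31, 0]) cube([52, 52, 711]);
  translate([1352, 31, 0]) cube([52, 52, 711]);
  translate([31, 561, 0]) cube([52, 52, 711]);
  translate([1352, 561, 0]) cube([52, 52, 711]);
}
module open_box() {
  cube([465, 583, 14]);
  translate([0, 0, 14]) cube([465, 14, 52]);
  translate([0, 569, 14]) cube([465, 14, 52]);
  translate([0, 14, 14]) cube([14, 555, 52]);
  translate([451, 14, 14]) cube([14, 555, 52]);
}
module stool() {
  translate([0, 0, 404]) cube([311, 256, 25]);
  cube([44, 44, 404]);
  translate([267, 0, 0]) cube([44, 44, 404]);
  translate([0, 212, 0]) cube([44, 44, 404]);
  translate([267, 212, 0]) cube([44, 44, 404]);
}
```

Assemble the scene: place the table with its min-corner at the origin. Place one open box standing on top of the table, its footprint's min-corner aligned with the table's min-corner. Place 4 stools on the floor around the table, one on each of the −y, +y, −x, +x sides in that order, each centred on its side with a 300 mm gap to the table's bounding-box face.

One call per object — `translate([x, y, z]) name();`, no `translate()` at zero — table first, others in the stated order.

table();
translate([0, 0, 738]) open_box();
translate([562, -556, 0]) stool();
translate([562, 944, 0]) stool();
translate([-611, 194, 0]) stool();
translate([1735, 194, 0]) stool();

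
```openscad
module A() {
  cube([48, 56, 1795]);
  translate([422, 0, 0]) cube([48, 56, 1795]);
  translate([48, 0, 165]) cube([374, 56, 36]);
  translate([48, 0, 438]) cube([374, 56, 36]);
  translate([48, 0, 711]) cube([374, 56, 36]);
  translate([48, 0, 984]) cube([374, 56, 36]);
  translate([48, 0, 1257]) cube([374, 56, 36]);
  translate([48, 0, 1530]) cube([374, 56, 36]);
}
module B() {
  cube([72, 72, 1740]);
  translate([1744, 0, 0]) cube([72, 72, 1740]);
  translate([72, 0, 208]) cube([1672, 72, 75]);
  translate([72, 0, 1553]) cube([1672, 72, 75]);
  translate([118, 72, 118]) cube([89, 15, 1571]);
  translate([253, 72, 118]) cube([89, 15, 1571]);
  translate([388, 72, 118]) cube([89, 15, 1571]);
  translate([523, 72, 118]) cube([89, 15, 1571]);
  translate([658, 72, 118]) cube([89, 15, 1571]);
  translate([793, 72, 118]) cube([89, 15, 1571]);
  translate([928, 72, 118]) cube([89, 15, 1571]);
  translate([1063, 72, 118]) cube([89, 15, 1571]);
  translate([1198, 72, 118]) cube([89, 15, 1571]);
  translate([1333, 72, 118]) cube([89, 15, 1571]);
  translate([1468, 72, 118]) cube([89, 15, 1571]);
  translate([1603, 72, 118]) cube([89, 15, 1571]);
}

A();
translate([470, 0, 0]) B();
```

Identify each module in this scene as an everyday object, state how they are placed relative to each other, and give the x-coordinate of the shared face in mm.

The ladder's +x face and the fence section's −x face are both at x = 470 mm.

A is a ladder. B is a fence section. The fence section is against the ladder's +x side, with their −y faces flush. The x-coordinate of the shared face is 470 mm.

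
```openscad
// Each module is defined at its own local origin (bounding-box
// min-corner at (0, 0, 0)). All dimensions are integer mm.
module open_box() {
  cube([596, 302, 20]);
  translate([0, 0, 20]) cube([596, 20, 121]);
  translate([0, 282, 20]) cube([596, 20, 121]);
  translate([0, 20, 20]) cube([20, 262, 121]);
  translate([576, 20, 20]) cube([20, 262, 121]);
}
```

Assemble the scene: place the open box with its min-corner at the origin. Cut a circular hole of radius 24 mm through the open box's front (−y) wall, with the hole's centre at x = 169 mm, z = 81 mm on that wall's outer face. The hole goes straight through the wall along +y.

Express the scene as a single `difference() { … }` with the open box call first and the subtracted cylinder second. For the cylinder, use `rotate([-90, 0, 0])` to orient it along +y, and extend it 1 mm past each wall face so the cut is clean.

difference() {
  open_box();
  translate([169, -1, 81]) rotate([-90, 0, 0]) cylinder(h = 22, r = 24);
}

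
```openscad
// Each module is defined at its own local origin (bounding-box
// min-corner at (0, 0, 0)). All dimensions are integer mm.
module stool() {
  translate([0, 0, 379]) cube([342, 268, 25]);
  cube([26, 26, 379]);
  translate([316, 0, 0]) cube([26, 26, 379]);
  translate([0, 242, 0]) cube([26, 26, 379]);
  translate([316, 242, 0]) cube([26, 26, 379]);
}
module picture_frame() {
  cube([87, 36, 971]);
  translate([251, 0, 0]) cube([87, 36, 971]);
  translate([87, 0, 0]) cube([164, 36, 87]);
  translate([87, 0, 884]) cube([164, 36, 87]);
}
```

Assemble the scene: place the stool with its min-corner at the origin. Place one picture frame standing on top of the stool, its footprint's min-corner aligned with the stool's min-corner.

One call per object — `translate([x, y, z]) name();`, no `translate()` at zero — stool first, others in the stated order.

stool();
translate([0, 0, 404]) picture_frame();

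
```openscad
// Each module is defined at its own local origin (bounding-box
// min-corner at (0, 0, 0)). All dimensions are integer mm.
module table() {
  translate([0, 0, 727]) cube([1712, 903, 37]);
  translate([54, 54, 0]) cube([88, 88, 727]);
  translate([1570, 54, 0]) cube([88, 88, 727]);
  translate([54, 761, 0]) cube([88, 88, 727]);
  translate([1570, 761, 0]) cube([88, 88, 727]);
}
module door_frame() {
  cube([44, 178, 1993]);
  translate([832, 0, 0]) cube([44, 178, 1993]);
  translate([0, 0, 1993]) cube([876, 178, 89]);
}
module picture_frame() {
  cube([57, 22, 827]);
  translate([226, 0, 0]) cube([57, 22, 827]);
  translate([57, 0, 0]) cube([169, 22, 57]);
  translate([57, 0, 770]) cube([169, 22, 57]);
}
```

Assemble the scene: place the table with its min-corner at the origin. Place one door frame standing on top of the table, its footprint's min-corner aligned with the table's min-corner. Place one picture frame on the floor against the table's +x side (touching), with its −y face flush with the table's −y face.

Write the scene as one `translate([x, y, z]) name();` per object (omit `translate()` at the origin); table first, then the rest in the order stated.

table();
translate([0, 0, 764]) door_frame();
translate([1712, 0, 0]) picture_frame();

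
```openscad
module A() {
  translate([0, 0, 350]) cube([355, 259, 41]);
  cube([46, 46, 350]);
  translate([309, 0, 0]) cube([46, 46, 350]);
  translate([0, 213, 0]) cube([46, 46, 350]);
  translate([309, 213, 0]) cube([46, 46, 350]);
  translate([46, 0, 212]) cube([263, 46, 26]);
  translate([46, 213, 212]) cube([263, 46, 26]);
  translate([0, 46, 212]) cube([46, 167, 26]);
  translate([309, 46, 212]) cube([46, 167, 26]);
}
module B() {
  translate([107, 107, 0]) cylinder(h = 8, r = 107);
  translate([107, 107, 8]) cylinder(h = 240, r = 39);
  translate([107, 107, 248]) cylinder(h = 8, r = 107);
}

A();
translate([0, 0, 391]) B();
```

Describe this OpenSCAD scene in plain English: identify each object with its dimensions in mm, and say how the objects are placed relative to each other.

A is a four-legged stool. The seat is a 355×259×41 mm slab whose top surface is at z = 391 mm; four square legs, each 46×46 mm in cross-section, run from the floor (z = 0) to the underside of the seat, each flush with a corner of the seat. Four stretchers, 46 mm wide and 26 mm tall, connect adjacent legs with their undersides at z = 212 mm, each running between the inner faces of the legs it joins and aligned with the legs' outer faces on the other axis.

B is a spool: two coaxial disc flanges of radius 107 mm and thickness 8 mm, joined by a core cylinder of radius 39 mm and height 240 mm. The lower flange rests on z = 0 and the three cylinders share a vertical axis.

The spool is on top of the stool.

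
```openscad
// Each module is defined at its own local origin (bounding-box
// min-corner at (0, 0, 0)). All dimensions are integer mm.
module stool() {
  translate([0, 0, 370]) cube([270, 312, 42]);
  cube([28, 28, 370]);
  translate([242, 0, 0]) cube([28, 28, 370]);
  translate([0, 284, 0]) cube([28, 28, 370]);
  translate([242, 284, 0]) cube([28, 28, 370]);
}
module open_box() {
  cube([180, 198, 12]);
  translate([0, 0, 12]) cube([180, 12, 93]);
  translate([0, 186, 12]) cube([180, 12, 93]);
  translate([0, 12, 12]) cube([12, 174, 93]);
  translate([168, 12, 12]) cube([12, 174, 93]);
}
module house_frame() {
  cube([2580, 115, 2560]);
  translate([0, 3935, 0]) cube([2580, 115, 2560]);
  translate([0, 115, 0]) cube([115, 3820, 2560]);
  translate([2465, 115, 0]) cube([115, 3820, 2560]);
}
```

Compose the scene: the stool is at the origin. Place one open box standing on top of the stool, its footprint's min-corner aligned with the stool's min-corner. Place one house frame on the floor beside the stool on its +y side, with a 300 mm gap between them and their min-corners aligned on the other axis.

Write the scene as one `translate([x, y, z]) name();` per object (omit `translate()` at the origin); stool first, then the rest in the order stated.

stool();
translate([0, 0, 412]) open_box();
translate([0, 612, 0]) house_frame();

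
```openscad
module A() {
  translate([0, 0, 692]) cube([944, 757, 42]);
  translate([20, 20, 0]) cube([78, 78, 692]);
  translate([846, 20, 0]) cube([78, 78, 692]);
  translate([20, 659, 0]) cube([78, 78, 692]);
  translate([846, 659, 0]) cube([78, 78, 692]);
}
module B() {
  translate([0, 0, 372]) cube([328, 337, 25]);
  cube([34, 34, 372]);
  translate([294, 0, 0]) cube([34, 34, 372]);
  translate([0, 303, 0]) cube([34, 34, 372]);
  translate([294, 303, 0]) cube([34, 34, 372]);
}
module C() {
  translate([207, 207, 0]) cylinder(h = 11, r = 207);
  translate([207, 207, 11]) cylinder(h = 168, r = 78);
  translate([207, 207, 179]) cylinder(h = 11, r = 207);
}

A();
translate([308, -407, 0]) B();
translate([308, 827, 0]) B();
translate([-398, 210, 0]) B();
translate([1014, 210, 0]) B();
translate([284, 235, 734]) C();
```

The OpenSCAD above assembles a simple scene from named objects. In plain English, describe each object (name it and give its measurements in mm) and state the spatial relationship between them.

A is a table with a 944×757 mm rectangular top, 42 mm thick, top surface at z = 734 mm, supported by four 78×78 mm square legs, each inset 20 mm from the nearest pair of top edges, running from the floor.

B is a simple wooden stool: a rectangular seat 328 mm (x) by 337 mm (y), 25 mm thick, top face at z = 397 mm, on four square legs, each 34×34 mm in cross-section. The legs rest on z = 0, each flush with a corner of the seat.

C is a spool: two coaxial disc flanges of radius 207 mm and thickness 11 mm, joined by a core cylinder of radius 78 mm and height 168 mm. The lower flange rests on z = 0 and the three cylinders share a vertical axis.

Four stools sit around the table at the −y, +y, −x, +x sides. The spool is on top of the table.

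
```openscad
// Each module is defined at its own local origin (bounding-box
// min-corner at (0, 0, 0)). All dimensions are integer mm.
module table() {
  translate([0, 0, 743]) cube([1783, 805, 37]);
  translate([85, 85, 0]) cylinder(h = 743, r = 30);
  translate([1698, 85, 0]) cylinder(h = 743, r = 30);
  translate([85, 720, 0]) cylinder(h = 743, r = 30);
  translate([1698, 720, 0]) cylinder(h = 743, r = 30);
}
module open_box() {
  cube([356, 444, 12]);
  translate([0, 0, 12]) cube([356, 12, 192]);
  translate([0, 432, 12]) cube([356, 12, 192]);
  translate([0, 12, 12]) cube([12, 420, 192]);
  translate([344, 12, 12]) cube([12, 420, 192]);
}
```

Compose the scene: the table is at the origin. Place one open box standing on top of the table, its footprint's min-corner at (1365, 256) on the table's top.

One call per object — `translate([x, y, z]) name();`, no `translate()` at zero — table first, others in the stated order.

table();
translate([1365, 256, 780]) open_box();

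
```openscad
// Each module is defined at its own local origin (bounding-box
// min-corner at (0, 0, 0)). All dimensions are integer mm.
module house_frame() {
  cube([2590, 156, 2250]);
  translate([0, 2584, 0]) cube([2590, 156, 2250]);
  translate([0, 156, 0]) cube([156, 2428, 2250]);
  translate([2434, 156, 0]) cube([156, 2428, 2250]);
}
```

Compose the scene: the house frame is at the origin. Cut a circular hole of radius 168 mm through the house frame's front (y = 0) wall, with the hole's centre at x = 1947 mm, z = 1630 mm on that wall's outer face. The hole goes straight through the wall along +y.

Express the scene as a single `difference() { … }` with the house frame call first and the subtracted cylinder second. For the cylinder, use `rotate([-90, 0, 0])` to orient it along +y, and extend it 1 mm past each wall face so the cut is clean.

difference() {
  house_frame();
  translate([1947, -1, 1630]) rotate([-90, 0, 0]) cylinder(h = 158, r = 168);
}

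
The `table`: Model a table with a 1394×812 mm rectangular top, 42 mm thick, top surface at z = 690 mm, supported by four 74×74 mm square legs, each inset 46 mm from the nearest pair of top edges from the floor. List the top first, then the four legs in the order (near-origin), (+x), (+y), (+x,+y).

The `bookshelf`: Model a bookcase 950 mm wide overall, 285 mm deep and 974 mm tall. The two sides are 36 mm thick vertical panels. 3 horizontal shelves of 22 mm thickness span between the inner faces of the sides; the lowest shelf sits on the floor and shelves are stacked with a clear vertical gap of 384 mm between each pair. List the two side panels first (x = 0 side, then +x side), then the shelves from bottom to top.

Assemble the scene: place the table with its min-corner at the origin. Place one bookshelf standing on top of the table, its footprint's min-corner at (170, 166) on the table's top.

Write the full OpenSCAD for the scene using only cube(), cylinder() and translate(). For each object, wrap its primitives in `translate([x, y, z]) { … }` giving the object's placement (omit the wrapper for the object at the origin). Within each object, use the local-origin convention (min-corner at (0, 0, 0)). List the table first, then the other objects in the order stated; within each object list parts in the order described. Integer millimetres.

translate([0, 0, 648]) cube([1394, 812, 42]);
translate([46, 46, 0]) cube([74, 74, 648]);
translate([1274, 46, 0]) cube([74, 74, 648]);
translate([46, 692, 0]) cube([74, 74, 648]);
translate([1274, 692, 0]) cube([74, 74, 648]);
translate([170, 166, 690]) {
  cube([36, 285, 974]);
  translate([914, 0, 0]) cube([36, 285, 974]);
  translate([36, 0, 0]) cube([878, 285, 22]);
  translate([36, 0, 406]) cube([878, 285, 22]);
  translate([36, 0, 812]) cube([878, 285, 22]);
}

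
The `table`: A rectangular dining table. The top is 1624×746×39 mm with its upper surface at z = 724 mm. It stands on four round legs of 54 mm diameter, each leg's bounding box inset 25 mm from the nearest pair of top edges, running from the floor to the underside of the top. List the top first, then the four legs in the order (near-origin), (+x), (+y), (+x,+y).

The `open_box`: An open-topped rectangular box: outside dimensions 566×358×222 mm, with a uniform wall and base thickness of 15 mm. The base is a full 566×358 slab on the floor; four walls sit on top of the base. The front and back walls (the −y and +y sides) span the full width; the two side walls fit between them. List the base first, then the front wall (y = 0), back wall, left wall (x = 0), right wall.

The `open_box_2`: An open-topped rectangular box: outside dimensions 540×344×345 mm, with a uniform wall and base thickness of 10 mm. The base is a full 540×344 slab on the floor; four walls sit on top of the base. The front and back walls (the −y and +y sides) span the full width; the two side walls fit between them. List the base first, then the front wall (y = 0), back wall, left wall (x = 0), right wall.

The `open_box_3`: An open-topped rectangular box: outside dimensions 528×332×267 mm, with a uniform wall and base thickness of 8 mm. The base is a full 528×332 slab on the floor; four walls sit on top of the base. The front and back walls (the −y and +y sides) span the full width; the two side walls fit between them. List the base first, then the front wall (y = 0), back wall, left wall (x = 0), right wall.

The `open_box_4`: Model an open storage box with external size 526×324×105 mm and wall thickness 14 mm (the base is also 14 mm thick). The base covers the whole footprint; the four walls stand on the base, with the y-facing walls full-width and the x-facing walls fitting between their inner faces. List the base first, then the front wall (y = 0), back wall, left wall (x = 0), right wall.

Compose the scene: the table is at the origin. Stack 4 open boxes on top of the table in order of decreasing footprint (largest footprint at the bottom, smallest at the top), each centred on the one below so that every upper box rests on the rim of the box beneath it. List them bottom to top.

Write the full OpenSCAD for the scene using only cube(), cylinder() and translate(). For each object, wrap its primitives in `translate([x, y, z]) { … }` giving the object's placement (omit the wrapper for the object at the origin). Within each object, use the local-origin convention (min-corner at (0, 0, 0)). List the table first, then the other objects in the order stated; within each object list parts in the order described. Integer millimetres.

translate([0, 0, 685]) cube([1624, 746, 39]);
translate([52, 52, 0]) cylinder(h = 685, r = 27);
translate([1572, 52, 0]) cylinder(h = 685, r = 27);
translate([52, 694, 0]) cylinder(h = 685, r = 27);
translate([1572, 694, 0]) cylinder(h = 685, r = 27);
translate([529, 194, 724]) {
  cube([566, 358, 15]);
  translate([0, 0, 15]) cube([566, 15, 207]);
  translate([0, 343, 15]) cube([566, 15, 207]);
  translate([0, 15, 15]) cube([15, 328, 207]);
  translate([551, 15, 15]) cube([15, 328, 207]);
}
translate([542, 201, 946]) {
  cube([540, 344, 10]);
  translate([0, 0, 10]) cube([540, 10, 335]);
  translate([0, 334, 10]) cube([540, 10, 335]);
  translate([0, 10, 10]) cube([10, 324, 335]);
  translate([530, 10, 10]) cube([10, 324, 335]);
}
translate([548, 207, 1291]) {
  cube([528, 332, 8]);
  translate([0, 0, 8]) cube([528, 8, 259]);
  translate([0, 324, 8]) cube([528, 8, 259]);
  translate([0, 8, 8]) cube([8, 316, 259]);
  translate([520, 8, 8]) cube([8, 316, 259]);
}
translate([549, 211, 1558]) {
  cube([526, 324, 14]);
  translate([0, 0, 14]) cube([526, 14, 91]);
  translate([0, 310, 14]) cube([526, 14, 91]);
  translate([0, 14, 14]) cube([14, 296, 91]);
  translate([512, 14, 14]) cube([14, 296, 91]);
}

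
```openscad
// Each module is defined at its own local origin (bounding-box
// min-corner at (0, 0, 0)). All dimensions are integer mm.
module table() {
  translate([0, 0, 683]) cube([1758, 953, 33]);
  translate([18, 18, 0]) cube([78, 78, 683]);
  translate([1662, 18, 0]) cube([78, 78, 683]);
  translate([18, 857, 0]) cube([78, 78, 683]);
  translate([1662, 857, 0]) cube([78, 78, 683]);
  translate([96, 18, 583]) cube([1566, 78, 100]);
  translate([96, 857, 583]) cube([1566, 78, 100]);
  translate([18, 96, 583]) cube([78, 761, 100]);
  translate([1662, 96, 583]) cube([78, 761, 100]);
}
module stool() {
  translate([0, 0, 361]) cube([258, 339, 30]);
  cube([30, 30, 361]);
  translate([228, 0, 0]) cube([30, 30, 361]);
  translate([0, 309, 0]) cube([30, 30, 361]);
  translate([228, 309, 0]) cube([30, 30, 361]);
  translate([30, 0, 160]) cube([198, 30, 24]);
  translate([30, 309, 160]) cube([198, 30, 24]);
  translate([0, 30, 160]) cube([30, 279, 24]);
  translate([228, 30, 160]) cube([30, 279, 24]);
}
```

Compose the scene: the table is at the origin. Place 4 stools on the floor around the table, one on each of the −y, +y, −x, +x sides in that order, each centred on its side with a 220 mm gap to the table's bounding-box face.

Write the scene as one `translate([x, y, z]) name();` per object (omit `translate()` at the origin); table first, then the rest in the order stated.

table();
translate([750, -559, 0]) stool();
translate([750, 1173, 0]) stool();
translate([-478, 307, 0]) stool();
translate([1978, 307, 0]) stool();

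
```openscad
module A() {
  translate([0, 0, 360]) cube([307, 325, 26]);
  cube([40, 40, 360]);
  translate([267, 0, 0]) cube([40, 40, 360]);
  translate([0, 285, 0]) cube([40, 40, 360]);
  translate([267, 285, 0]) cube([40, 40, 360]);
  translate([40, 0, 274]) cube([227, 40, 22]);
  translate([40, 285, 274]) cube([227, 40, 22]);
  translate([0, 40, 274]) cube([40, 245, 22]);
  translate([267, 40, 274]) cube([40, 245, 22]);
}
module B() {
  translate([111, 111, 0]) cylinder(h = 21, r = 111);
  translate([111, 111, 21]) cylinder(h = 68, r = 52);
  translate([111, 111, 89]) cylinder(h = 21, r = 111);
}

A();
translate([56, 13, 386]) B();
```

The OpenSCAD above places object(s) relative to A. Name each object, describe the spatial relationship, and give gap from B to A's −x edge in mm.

The spool's min-x is at 56; the stool's min-x is 0; gap = 56 mm.

A is a stool. B is a spool. The spool is on top of the stool. The gap from the spool to the stool's −x edge is 56 mm.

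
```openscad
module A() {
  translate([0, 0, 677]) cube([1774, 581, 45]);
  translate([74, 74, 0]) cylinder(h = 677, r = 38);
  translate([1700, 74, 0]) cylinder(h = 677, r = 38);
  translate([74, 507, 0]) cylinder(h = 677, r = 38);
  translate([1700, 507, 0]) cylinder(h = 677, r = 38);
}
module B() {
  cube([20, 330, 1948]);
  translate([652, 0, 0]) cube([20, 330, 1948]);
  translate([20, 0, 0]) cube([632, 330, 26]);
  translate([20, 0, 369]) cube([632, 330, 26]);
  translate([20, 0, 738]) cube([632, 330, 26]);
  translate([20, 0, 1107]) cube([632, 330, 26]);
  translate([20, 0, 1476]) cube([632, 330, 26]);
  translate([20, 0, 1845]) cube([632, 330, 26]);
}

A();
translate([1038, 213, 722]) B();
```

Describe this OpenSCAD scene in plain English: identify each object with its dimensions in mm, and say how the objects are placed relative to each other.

A is a rectangular dining table. The top is 1774×581×45 mm with its upper surface at z = 722 mm. It stands on four round legs of 76 mm diameter, each leg's bounding box inset 36 mm from the nearest pair of top edges, running from the floor to the underside of the top.

B is an open bookshelf. Two side panels, each 20 mm thick, 330 mm deep and 1948 mm tall, stand 672 mm apart (outside-to-outside). Between them sit 6 shelves, each 26 mm thick and 330 mm deep, spanning the full gap between the sides. The bottom shelf rests on the floor (its underside at z = 0) and the clear gap between one shelf's top and the next shelf's underside is 343 mm.

The bookshelf is on top of the table.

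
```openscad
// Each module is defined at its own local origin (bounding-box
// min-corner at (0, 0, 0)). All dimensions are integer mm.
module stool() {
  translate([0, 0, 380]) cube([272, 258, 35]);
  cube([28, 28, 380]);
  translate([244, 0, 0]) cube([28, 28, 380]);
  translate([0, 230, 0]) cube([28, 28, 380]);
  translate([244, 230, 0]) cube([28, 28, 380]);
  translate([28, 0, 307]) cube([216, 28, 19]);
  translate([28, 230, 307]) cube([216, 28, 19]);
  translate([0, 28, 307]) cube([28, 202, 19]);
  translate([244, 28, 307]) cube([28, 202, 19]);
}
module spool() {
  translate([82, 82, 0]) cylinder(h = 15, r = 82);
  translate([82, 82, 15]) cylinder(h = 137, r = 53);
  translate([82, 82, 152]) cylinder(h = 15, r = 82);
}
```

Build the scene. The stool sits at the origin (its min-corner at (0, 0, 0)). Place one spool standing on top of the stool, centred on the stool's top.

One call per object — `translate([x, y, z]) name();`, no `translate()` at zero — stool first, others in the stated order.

stool();
translate([54, 47, 415]) spool();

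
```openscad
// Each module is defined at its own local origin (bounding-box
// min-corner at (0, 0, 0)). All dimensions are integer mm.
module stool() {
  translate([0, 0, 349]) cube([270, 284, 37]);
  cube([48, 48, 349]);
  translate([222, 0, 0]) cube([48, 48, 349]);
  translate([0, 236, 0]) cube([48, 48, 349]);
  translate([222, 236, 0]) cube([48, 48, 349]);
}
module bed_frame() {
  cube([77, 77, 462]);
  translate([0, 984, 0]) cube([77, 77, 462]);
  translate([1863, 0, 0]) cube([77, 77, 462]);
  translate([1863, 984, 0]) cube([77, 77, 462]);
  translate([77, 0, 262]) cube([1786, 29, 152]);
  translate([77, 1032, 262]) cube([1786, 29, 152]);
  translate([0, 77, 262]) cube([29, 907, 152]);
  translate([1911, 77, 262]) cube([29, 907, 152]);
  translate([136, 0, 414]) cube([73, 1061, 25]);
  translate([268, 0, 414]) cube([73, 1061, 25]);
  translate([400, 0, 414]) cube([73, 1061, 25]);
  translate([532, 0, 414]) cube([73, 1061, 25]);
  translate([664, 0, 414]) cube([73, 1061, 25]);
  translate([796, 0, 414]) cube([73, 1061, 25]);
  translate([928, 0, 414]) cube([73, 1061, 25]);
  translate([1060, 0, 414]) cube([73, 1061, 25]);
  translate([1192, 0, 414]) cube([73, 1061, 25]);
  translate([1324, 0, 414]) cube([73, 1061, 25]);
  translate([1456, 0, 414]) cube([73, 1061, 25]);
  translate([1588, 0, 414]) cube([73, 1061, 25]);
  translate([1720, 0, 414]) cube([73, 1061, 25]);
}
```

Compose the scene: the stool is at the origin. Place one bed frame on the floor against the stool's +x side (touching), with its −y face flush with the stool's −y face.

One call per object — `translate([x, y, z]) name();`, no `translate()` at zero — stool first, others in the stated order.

stool();
translate([270, 0, 0]) bed_frame();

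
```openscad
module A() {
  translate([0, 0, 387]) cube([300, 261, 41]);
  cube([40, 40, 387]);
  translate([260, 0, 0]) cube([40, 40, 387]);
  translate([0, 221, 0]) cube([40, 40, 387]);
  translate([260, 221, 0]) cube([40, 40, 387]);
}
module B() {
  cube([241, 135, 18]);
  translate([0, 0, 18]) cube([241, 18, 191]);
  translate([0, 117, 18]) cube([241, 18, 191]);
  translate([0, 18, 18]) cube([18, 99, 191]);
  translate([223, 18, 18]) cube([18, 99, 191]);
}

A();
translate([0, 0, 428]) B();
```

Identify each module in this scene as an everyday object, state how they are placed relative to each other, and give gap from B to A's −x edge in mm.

The open box's min-x is at 0; the stool's min-x is 0; gap = 0 mm.

A is a stool. B is an open box. The open box is on top of the stool. The gap from the open box to the stool's −x edge is 0 mm.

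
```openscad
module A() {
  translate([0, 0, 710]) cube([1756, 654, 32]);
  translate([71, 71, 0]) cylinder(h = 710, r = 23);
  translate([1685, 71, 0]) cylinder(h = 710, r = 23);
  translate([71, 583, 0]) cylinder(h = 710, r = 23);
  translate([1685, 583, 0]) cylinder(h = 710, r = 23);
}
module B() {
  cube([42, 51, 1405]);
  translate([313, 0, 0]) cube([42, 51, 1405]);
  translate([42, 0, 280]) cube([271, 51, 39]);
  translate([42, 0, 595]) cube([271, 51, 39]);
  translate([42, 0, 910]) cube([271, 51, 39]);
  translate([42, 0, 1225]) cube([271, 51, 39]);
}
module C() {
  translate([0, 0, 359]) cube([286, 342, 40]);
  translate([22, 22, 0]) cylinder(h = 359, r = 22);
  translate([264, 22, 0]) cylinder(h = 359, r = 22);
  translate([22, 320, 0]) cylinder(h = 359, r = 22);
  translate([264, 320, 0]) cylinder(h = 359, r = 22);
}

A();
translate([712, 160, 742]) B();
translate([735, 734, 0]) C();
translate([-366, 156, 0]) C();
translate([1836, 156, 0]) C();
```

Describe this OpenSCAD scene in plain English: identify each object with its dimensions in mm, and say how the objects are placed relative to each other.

A is a rectangular dining table. The top is 1756×654×32 mm with its upper surface at z = 742 mm. It stands on four round legs of 46 mm diameter, each leg's bounding box inset 48 mm from the nearest pair of top edges, running from the floor to the underside of the top.

B is a wooden ladder with two side rails of 42×51 mm section and 1405 mm height, set 355 mm apart overall. Between them run 4 rectangular rungs (51 mm deep, 39 mm thick), front faces flush with the rails' −y face. The bottom of the first rung is 280 mm above the floor and each subsequent rung is 315 mm higher than the one below.

C is a four-legged stool. The seat is 286×342 mm, 40 mm thick, top at z = 399 mm. It stands on four round legs, each 44 mm in diameter, from z = 0 to the seat underside, each leg's axis is inset half a diameter from the nearest pair of seat edges (so the leg's bounding box is flush with the corner).

The ladder is on top of the table. Three stools sit around the table at the +y, −x, +x sides.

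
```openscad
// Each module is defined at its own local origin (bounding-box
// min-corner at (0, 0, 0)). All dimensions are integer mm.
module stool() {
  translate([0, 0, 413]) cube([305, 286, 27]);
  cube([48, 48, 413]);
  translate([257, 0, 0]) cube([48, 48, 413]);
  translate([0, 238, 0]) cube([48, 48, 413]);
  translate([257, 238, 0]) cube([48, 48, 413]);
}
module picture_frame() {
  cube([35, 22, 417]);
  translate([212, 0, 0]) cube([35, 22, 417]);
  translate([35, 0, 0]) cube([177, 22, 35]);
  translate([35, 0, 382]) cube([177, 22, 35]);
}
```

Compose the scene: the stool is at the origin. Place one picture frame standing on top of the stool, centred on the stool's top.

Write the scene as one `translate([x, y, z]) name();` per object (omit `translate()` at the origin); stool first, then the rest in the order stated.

stool();
translate([29, 132, 440]) picture_frame();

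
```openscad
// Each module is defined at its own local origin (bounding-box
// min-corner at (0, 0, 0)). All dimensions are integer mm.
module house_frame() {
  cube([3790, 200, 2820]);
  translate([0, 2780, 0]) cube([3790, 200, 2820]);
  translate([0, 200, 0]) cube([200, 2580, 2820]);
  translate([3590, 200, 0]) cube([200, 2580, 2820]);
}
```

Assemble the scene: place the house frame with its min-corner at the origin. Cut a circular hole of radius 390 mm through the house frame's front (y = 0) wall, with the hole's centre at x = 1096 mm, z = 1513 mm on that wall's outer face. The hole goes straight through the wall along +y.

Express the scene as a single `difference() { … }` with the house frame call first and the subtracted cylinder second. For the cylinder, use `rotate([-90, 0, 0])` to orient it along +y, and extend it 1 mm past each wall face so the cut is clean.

difference() {
  house_frame();
  translate([1096, -1, 1513]) rotate([-90, 0, 0]) cylinder(h = 202, r = 390);
}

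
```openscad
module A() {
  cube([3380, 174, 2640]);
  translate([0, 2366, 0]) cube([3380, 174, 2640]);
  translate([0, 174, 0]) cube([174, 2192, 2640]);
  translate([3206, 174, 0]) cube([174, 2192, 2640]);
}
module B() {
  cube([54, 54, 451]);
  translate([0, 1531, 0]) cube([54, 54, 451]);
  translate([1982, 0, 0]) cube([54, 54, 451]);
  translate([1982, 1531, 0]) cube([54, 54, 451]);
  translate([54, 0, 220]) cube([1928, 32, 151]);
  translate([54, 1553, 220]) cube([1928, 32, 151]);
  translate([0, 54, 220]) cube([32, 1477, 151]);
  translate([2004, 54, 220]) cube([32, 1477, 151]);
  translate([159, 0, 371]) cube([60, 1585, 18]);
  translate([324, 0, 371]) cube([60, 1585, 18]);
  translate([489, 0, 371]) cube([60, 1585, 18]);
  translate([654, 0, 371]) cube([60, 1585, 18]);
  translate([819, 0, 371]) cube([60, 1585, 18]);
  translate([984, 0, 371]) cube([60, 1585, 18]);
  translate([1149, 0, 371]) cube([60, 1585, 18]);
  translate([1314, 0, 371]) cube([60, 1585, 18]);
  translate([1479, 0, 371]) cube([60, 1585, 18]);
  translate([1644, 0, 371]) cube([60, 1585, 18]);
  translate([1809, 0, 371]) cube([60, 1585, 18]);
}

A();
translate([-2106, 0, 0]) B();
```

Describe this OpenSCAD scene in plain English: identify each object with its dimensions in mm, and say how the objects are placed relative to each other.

A is a box-shaped house frame (walls only): outside footprint 3380×2540 mm, wall height 2640 mm, wall thickness 174 mm. The two y-facing walls run the full x-width; the two x-facing walls fit between the inner faces of the y-facing walls.

B is a bed frame 2036 mm long (x) by 1585 mm wide (y). Four 54×54 mm corner posts, 451 mm tall, at the corners of the footprint. Four rails of 32 mm thickness and 151 mm height run between adjacent posts with their undersides at z = 220 mm, their outer faces flush with the outside of the frame (the two x-running rails run between the posts' inner faces; the two y-running rails run between the posts' inner faces). 11 slats, each 60 mm wide (x) and 18 mm thick, lie across the top of the two x-running rails, running the full 1585 mm width of the frame in y; the slats are evenly spaced along x between the inner faces of the end posts with equal gaps (rounded down to the nearest mm) at the −x end and between each pair — any rounding remainder accumulates at the +x end.

The bed frame is on the floor beside the house frame on its −x side.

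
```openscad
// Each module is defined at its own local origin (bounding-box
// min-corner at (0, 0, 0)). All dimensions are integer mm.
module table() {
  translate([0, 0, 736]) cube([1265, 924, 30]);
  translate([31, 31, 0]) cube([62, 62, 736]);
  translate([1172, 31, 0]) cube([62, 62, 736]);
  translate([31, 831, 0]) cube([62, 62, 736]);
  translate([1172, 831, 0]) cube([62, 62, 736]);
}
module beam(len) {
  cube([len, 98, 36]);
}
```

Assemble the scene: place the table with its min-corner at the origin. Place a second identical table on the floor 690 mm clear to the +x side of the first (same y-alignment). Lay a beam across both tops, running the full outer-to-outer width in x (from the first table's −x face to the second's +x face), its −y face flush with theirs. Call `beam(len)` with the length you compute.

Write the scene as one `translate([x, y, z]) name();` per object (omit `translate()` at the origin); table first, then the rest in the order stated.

table();
translate([1955, 0, 0]) table();
translate([0, 0, 766]) beam(3220);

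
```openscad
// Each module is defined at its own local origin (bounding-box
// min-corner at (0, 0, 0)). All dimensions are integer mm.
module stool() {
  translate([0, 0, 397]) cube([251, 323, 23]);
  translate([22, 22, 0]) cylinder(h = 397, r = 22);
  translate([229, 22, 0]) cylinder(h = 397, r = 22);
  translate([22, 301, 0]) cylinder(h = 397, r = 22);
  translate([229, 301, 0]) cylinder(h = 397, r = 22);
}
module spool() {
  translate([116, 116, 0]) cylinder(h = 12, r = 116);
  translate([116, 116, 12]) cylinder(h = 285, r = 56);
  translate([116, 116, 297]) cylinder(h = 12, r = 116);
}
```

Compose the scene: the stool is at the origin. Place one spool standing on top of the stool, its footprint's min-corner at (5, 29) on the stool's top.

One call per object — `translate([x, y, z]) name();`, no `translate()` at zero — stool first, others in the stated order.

stool();
translate([5, 29, 420]) spool();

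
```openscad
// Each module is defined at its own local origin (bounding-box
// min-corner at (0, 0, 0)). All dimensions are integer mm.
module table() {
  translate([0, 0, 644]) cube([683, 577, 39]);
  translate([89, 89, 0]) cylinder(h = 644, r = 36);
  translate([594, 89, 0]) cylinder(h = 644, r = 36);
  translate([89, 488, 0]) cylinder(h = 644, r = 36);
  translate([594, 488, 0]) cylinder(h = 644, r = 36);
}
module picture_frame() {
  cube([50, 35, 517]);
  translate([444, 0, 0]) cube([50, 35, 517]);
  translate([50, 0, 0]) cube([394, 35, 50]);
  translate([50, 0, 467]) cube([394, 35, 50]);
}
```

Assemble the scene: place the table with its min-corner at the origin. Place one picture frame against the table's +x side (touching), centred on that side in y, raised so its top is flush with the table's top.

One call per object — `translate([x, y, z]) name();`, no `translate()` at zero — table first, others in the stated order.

table();
translate([683, 271, 166]) picture_frame();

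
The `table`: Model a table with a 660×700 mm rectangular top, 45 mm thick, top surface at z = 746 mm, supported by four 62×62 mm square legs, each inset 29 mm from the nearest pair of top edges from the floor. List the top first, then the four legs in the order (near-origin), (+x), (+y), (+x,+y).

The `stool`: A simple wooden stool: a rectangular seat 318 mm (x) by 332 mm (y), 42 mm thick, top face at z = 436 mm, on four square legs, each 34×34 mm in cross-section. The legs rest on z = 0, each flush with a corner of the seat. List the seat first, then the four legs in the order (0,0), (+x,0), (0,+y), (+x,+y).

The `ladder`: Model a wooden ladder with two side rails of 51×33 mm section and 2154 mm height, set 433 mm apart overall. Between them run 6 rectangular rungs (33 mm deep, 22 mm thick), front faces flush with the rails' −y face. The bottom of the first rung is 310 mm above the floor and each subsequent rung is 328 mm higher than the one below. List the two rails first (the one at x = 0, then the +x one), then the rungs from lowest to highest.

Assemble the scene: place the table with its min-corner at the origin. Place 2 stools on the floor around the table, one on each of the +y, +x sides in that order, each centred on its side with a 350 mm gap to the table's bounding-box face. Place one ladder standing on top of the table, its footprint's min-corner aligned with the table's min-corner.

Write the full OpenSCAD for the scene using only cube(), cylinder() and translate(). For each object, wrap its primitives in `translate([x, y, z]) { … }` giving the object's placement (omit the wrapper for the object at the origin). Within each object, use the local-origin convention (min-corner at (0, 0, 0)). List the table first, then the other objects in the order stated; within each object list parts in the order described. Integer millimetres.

translate([0, 0, 701]) cube([660, 700, 45]);
translate([29, 29, 0]) cube([62, 62, 701]);
translate([569, 29, 0]) cube([62, 62, 701]);
translate([29, 609, 0]) cube([62, 62, 701]);
translate([569, 609, 0]) cube([62, 62, 701]);
translate([171, 1050, 0]) {
  translate([0, 0, 394]) cube([318, 332, 42]);
  cube([34, 34, 394]);
  translate([284, 0, 0]) cube([34, 34, 394]);
  translate([0, 298, 0]) cube([34, 34, 394]);
  translate([284, 298, 0]) cube([34, 34, 394]);
}
translate([1010, 184, 0]) {
  translate([0, 0, 394]) cube([318, 332, 42]);
  cube([34, 34, 394]);
  translate([284, 0, 0]) cube([34, 34, 394]);
  translate([0, 298, 0]) cube([34, 34, 394]);
  translate([284, 298, 0]) cube([34, 34, 394]);
}
translate([0, 0, 746]) {
  cube([51, 33, 2154]);
  translate([382, 0, 0]) cube([51, 33, 2154]);
  translate([51, 0, 310]) cube([331, 33, 22]);
  translate([51, 0, 638]) cube([331, 33, 22]);
  translate([51, 0, 966]) cube([331, 33, 22]);
  translate([51, 0, 1294]) cube([331, 33, 22]);
  translate([51, 0, 1622]) cube([331, 33, 22]);
  translate([51, 0, 1950]) cube([331, 33, 22]);
}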